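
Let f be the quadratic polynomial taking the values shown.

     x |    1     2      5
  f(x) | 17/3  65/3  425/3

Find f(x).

Using the Lagrange interpolation formula with nodes 1, 2, 5:
  L_0(x) = (x - 2)(x - 5) / 4
  L_1(x) = (x - 1)(x - 5) / -3
  L_2(x) = (x - 1)(x - 2) / 12
Then f(x) = 17/3·L_0(x) + 65/3·L_1(x) + 425/3·L_2(x).
Expanding and collecting terms gives f(x) = 6x² - 2x + 5/3.
Check: f(5) = 425/3. ✓

f(x) = 6x^2 - 2x + 5/3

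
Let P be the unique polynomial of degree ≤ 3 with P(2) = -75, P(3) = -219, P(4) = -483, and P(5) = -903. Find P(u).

P(u) = -6u^3 - 6u^2 - 3

Write P(u) = au^3 + bu^2 + cu + d. Substituting each data point gives a linear system:
  8a + 4b + 2c + d = -75
  27a + 9b + 3c + d = -219
  64a + 16b + 4c + d = -483
  125a + 25b + 5c + d = -903
Solving the system yields a = -6, b = -6, c = 0, d = -3.
So P(u) = -6u^3 - 6u^2 - 3.
Check: P(2) = -75. ✓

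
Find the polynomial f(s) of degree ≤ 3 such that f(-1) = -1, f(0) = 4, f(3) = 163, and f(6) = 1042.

f(s) = 4s^3 + 4s^2 + 5s + 4

Write f(s) = as^3 + bs^2 + cs + d. Substituting each data point gives a linear system:
  -a + b - c + d = -1
  d = 4
  27a + 9b + 3c + d = 163
  216a + 36b + 6c + d = 1042
Solving the system yields a = 4, b = 4, c = 5, d = 4.
So f(s) = 4s³ + 4s² + 5s + 4.
Check: f(3) = 163. ✓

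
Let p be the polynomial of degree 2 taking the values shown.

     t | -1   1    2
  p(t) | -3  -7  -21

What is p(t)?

Write p(t) = at^2 + bt + c. Substituting each data point gives a linear system:
  a - b + c = -3
  a + b + c = -7
  4a + 2b + c = -21
Solving the system yields a = -4, b = -2, c = -1.
So p(t) = -4t² - 2t - 1.
Check: p(1) = -7. ✓

p(t) = -4t^2 - 2t - 1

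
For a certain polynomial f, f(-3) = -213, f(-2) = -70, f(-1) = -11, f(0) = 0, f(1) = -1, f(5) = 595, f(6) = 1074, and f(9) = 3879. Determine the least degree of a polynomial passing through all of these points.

Divided differences on the nodes -3, -2, -1, 0, 1, 5, 6, 9:
  order 0: -213  -70  -11  0  -1  595  1074  3879
  order 1: 143  59  11  -1  149  479  935
  order 2: -42  -24  -6  30  66  114
  order 3: 6  6  6  6  6
  order 4: 0  0  0  0
  order 5: 0  0  0
  order 6: 0  0
  order 7: 0
The order-3 divided differences are all 6 (nonzero) and every higher order vanishes, so the data lies on a polynomial of degree exactly 3.

3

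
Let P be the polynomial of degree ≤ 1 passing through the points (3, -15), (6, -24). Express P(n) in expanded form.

Write P(n) = an + b. Substituting each data point gives a linear system:
  3a + b = -15
  6a + b = -24
Solving the system yields a = -3, b = -6.
So P(n) = -3n - 6.
Check: P(6) = -24. ✓

P(n) = -3n - 6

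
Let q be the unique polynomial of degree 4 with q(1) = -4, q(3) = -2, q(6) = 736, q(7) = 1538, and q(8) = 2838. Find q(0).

-2

Using the Lagrange interpolation formula with nodes 1, 3, 6, 7, 8:
  L_0(u) = (u - 3)(u - 6)(u - 7)(u - 8) / 420
  L_1(u) = (u - 1)(u - 6)(u - 7)(u - 8) / -120
  L_2(u) = (u - 1)(u - 3)(u - 7)(u - 8) / 30
  L_3(u) = (u - 1)(u - 3)(u - 6)(u - 8) / -24
  L_4(u) = (u - 1)(u - 3)(u - 6)(u - 7) / 70
Then q(u) = -4·L_0(u) - 2·L_1(u) + 736·L_2(u) + 1538·L_3(u) + 2838·L_4(u).
Expanding and collecting terms gives q(u) = u^4 - 2u^3 - 4u^2 + 3u - 2.
Evaluating at u = 0: q(0) = -2.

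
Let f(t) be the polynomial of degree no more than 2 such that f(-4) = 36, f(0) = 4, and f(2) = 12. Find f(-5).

54

Write f(t) = at^2 + bt + c. Substituting each data point gives a linear system:
  16a - 4b + c = 36
  c = 4
  4a + 2b + c = 12
Solving the system yields a = 2, b = 0, c = 4.
So f(t) = 2t² + 4.
Then f(-5) = 54.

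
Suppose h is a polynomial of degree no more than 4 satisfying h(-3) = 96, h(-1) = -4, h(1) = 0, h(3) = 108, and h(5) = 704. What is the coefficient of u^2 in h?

3

Write h(u) = au^4 + bu^3 + cu^2 + du + e. Substituting each data point gives a linear system:
  81a - 27b + 9c - 3d + e = 96
  a - b + c - d + e = -4
  a + b + c + d + e = 0
  81a + 27b + 9c + 3d + e = 108
  625a + 125b + 25c + 5d + e = 704
Solving the system yields a = 1, b = 0, c = 3, d = 2, e = -6.
So h(u) = u⁴ + 3u² + 2u - 6.
The coefficient of u^2 is 3.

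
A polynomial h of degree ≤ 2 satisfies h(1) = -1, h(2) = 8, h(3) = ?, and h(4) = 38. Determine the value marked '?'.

The 3 known points determine the degree-2 polynomial uniquely.
Write h(s) = as^2 + bs + c. Substituting each data point gives a linear system:
  a + b + c = -1
  4a + 2b + c = 8
  16a + 4b + c = 38
Solving the system yields a = 2, b = 3, c = -6.
So h(s) = 2s² + 3s - 6.
Then h(3) = 21.

21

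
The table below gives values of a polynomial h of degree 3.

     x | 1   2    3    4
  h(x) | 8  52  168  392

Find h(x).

h(x) = 6x^3 + 2x

Write h(x) = ax^3 + bx^2 + cx + d. Substituting each data point gives a linear system:
  a + b + c + d = 8
  8a + 4b + 2c + d = 52
  27a + 9b + 3c + d = 168
  64a + 16b + 4c + d = 392
Solving the system yields a = 6, b = 0, c = 2, d = 0.
So h(x) = 6x³ + 2x.
Check: h(2) = 52. ✓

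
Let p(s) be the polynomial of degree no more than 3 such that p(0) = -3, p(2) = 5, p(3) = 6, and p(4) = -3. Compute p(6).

-75

Write p(s) = as^3 + bs^2 + cs + d. Substituting each data point gives a linear system:
  d = -3
  8a + 4b + 2c + d = 5
  27a + 9b + 3c + d = 6
  64a + 16b + 4c + d = -3
Solving the system yields a = -1, b = 4, c = 0, d = -3.
So p(s) = -s³ + 4s² - 3.
Then p(6) = -75.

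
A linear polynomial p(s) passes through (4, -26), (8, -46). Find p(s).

p(s) = -5s - 6

Using the Lagrange interpolation formula with nodes 4, 8:
  L_0(s) = (s - 8) / -4
  L_1(s) = (s - 4) / 4
Then p(s) = -26·L_0(s) - 46·L_1(s).
Expanding and collecting terms gives p(s) = -5s - 6.
Check: p(8) = -46. ✓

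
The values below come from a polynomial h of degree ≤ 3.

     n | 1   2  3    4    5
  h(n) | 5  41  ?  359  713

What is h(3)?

The 4 known points determine the degree-3 polynomial uniquely.
Write h(n) = an^3 + bn^2 + cn + d. Substituting each data point gives a linear system:
  a + b + c + d = 5
  8a + 4b + 2c + d = 41
  64a + 16b + 4c + d = 359
  125a + 25b + 5c + d = 713
Solving the system yields a = 6, b = -1, c = -3, d = 3.
So h(n) = 6n^3 - n^2 - 3n + 3.
Then h(3) = 147.

147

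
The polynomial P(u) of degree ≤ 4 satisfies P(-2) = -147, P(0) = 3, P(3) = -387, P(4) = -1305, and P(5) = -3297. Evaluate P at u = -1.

-15

Using the Lagrange interpolation formula with nodes -2, 0, 3, 4, 5:
  L_0(u) = u(u - 3)(u - 4)(u - 5) / 420
  L_1(u) = (u + 2)(u - 3)(u - 4)(u - 5) / -120
  L_2(u) = (u + 2)u(u - 4)(u - 5) / 30
  L_3(u) = (u + 2)u(u - 3)(u - 5) / -24
  L_4(u) = (u + 2)u(u - 3)(u - 4) / 70
Then P(u) = -147·L_0(u) + 3·L_1(u) - 387·L_2(u) - 1305·L_3(u) - 3297·L_4(u).
Expanding and collecting terms gives P(u) = -6u⁴ + 4u³ - 3u² + 5u + 3.
Evaluating at u = -1: P(-1) = -15.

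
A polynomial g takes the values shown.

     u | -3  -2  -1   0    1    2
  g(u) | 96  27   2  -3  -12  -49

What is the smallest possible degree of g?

Forward differences of the values at u = -3, -2, -1, 0, 1, 2:
  g  : 96  27  2  -3  -12  -49
  Δ  : -69  -25  -5  -9  -37
  Δ^2: 44  20  -4  -28
  Δ^3: -24  -24  -24
  Δ^4: 0  0
  Δ^5: 0
The third differences are constant (-24) and nonzero, while all higher differences vanish, so the minimal degree is 3.

3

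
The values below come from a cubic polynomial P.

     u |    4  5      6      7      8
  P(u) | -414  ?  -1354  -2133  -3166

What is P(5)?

-793

The 4 known points determine the degree-3 polynomial uniquely.
Write P(u) = au^3 + bu^2 + cu + d. Substituting each data point gives a linear system:
  64a + 16b + 4c + d = -414
  216a + 36b + 6c + d = -1354
  343a + 49b + 7c + d = -2133
  512a + 64b + 8c + d = -3166
Solving the system yields a = -6, b = -1, c = -4, d = 2.
So P(u) = -6u³ - u² - 4u + 2.
Then P(5) = -793.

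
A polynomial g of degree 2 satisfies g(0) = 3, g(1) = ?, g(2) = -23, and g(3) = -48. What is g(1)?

-6

On equispaced nodes a degree-2 polynomial has vanishing third forward difference, so
  - g(0) + 3·g(1) - 3·g(2) + g(3) = 0.
Substituting the known values and solving for g(1):
  3·g(1) = -18
  g(1) = -6.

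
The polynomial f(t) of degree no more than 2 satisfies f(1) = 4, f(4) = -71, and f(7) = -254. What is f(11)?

Forward differences of the values at t = 1, 4, 7:
  f  : 4  -71  -254
  Δ  : -75  -183
  Δ^2: -108
The second differences are constant, confirming degree 2.
Interpolating (Newton forward form) and evaluating at t = 11 gives f(11) = -666.

-666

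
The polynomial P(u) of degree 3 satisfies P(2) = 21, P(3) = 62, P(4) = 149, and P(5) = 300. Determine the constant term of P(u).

Write P(u) = au^3 + bu^2 + cu + d. Substituting each data point gives a linear system:
  8a + 4b + 2c + d = 21
  27a + 9b + 3c + d = 62
  64a + 16b + 4c + d = 149
  125a + 25b + 5c + d = 300
Solving the system yields a = 3, b = -4, c = 4, d = 5.
So P(u) = 3u^3 - 4u^2 + 4u + 5.
The constant term is 5.

5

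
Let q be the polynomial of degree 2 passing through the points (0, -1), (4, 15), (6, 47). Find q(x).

q(x) = 2x^2 - 4x - 1

Using the Lagrange interpolation formula with nodes 0, 4, 6:
  L_0(x) = (x - 4)(x - 6) / 24
  L_1(x) = x(x - 6) / -8
  L_2(x) = x(x - 4) / 12
Then q(x) = -1·L_0(x) + 15·L_1(x) + 47·L_2(x).
Expanding and collecting terms gives q(x) = 2x^2 - 4x - 1.
Check: q(0) = -1. ✓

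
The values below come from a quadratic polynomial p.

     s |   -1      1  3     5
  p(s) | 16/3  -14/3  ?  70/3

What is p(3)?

On equispaced nodes a degree-2 polynomial has vanishing third forward difference, so
  - p(-1) + 3·p(1) - 3·p(3) + p(5) = 0.
Substituting the known values and solving for p(3):
  -3·p(3) = -4
  p(3) = 4/3.

4/3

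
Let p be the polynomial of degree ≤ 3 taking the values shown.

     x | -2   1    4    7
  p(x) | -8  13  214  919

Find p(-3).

Forward differences of the values at x = -2, 1, 4, 7:
  p  : -8  13  214  919
  Δ  : 21  201  705
  Δ^2: 180  504
  Δ^3: 324
The third differences are constant, confirming degree 3.
Interpolating (Newton forward form) and evaluating at x = -3 gives p(-3) = -31.

-31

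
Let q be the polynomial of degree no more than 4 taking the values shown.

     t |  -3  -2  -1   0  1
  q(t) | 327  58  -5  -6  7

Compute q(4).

Using the Lagrange interpolation formula with nodes -3, -2, -1, 0, 1:
  L_0(t) = (t + 2)(t + 1)t(t - 1) / 24
  L_1(t) = (t + 3)(t + 1)t(t - 1) / -6
  L_2(t) = (t + 3)(t + 2)t(t - 1) / 4
  L_3(t) = (t + 3)(t + 2)(t + 1)(t - 1) / -6
  L_4(t) = (t + 3)(t + 2)(t + 1)t / 24
Then q(t) = 327·L_0(t) + 58·L_1(t) - 5·L_2(t) - 6·L_3(t) + 7·L_4(t).
Expanding and collecting terms gives q(t) = 4t^4 + 3t^2 + 6t - 6.
Evaluating at t = 4: q(4) = 1090.

1090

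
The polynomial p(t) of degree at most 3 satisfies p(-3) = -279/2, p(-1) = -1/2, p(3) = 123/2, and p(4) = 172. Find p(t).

p(t) = 4t^3 - 5t^2 - (5/2)t + 6

Write p(t) = at^3 + bt^2 + ct + d. Substituting each data point gives a linear system:
  -27a + 9b - 3c + d = -279/2
  -a + b - c + d = -1/2
  27a + 9b + 3c + d = 123/2
  64a + 16b + 4c + d = 172
Solving the system yields a = 4, b = -5, c = -5/2, d = 6.
So p(t) = 4t^3 - 5t^2 - (5/2)t + 6.
Check: p(-1) = -1/2. ✓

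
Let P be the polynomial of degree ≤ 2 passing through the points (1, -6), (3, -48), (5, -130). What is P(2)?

-22

Using the Lagrange interpolation formula with nodes 1, 3, 5:
  L_0(x) = (x - 3)(x - 5) / 8
  L_1(x) = (x - 1)(x - 5) / -4
  L_2(x) = (x - 1)(x - 3) / 8
Then P(x) = -6·L_0(x) - 48·L_1(x) - 130·L_2(x).
Expanding and collecting terms gives P(x) = -5x² - x.
Evaluating at x = 2: P(2) = -22.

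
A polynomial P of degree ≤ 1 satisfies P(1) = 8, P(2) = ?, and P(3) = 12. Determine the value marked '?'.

10

On equispaced nodes a degree-1 polynomial has vanishing second forward difference, so
  P(1) - 2·P(2) + P(3) = 0.
Substituting the known values and solving for P(2):
  -2·P(2) = -20
  P(2) = 10.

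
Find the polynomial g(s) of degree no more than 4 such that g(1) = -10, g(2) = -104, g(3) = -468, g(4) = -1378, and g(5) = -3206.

g(s) = -4s^4 - 6s^3 + s^2 + 5s - 6

Write g(s) = as^4 + bs^3 + cs^2 + ds + e. Substituting each data point gives a linear system:
  a + b + c + d + e = -10
  16a + 8b + 4c + 2d + e = -104
  81a + 27b + 9c + 3d + e = -468
  256a + 64b + 16c + 4d + e = -1378
  625a + 125b + 25c + 5d + e = -3206
Solving the system yields a = -4, b = -6, c = 1, d = 5, e = -6.
So g(s) = -4s⁴ - 6s³ + s² + 5s - 6.
Check: g(1) = -10. ✓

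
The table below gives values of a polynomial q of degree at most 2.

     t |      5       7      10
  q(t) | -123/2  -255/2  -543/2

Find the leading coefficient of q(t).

-3

Write q(t) = at^2 + bt + c. Substituting each data point gives a linear system:
  25a + 5b + c = -123/2
  49a + 7b + c = -255/2
  100a + 10b + c = -543/2
Solving the system yields a = -3, b = 3, c = -3/2.
So q(t) = -3t² + 3t - 3/2.
The leading coefficient is -3.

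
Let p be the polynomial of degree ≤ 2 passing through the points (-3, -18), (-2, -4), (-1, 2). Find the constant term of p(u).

0

Write p(u) = au^2 + bu + c. Substituting each data point gives a linear system:
  9a - 3b + c = -18
  4a - 2b + c = -4
  a - b + c = 2
Solving the system yields a = -4, b = -6, c = 0.
So p(u) = -4u^2 - 6u.
The constant term is 0.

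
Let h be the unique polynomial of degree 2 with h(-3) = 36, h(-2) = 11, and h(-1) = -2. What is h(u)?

Write h(u) = au^2 + bu + c. Substituting each data point gives a linear system:
  9a - 3b + c = 36
  4a - 2b + c = 11
  a - b + c = -2
Solving the system yields a = 6, b = 5, c = -3.
So h(u) = 6u^2 + 5u - 3.
Check: h(-2) = 11. ✓

h(u) = 6u^2 + 5u - 3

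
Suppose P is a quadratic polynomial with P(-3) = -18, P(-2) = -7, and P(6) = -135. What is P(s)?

P(s) = -3s^2 - 4s - 3

Write P(s) = as^2 + bs + c. Substituting each data point gives a linear system:
  9a - 3b + c = -18
  4a - 2b + c = -7
  36a + 6b + c = -135
Solving the system yields a = -3, b = -4, c = -3.
So P(s) = -3s^2 - 4s - 3.
Check: P(-2) = -7. ✓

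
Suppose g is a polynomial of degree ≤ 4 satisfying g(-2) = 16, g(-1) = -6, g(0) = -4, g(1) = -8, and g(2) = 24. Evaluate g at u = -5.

1606

Write g(u) = au^4 + bu^3 + cu^2 + du + e. Substituting each data point gives a linear system:
  16a - 8b + 4c - 2d + e = 16
  a - b + c - d + e = -6
  e = -4
  a + b + c + d + e = -8
  16a + 8b + 4c + 2d + e = 24
Solving the system yields a = 3, b = 1, c = -6, d = -2, e = -4.
So g(u) = 3u⁴ + u³ - 6u² - 2u - 4.
Then g(-5) = 1606.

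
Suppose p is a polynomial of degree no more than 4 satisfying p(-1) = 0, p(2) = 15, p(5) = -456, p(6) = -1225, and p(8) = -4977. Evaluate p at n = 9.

-8560

Write p(n) = an^4 + bn^3 + cn^2 + dn + e. Substituting each data point gives a linear system:
  a - b + c - d + e = 0
  16a + 8b + 4c + 2d + e = 15
  625a + 125b + 25c + 5d + e = -456
  1296a + 216b + 36c + 6d + e = -1225
  4096a + 512b + 64c + 8d + e = -4977
Solving the system yields a = -2, b = 6, c = 3, d = -6, e = -1.
So p(n) = -2n⁴ + 6n³ + 3n² - 6n - 1.
Then p(9) = -8560.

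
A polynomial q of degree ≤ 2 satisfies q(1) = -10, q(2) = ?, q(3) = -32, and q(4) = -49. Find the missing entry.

-19

The 3 known points determine the degree-2 polynomial uniquely.
Write q(u) = au^2 + bu + c. Substituting each data point gives a linear system:
  a + b + c = -10
  9a + 3b + c = -32
  16a + 4b + c = -49
Solving the system yields a = -2, b = -3, c = -5.
So q(u) = -2u² - 3u - 5.
Then q(2) = -19.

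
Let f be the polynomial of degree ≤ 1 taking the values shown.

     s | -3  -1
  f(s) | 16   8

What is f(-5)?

Write f(s) = as + b. Substituting each data point gives a linear system:
  -3a + b = 16
  -a + b = 8
Solving the system yields a = -4, b = 4.
So f(s) = -4s + 4.
Then f(-5) = 24.

24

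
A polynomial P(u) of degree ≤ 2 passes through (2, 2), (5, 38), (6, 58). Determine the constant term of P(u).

-2

Write P(u) = au^2 + bu + c. Substituting each data point gives a linear system:
  4a + 2b + c = 2
  25a + 5b + c = 38
  36a + 6b + c = 58
Solving the system yields a = 2, b = -2, c = -2.
So P(u) = 2u² - 2u - 2.
The constant term is -2.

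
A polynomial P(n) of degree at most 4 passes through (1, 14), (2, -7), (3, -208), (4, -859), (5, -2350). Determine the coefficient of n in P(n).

4

Write P(n) = an^4 + bn^3 + cn^2 + dn + e. Substituting each data point gives a linear system:
  a + b + c + d + e = 14
  16a + 8b + 4c + 2d + e = -7
  81a + 27b + 9c + 3d + e = -208
  256a + 64b + 16c + 4d + e = -859
  625a + 125b + 25c + 5d + e = -2350
Solving the system yields a = -5, b = 5, c = 5, d = 4, e = 5.
So P(n) = -5n^4 + 5n^3 + 5n^2 + 4n + 5.
The coefficient of n is 4.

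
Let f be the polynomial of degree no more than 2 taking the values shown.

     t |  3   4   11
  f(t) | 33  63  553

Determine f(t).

Write f(t) = at^2 + bt + c. Substituting each data point gives a linear system:
  9a + 3b + c = 33
  16a + 4b + c = 63
  121a + 11b + c = 553
Solving the system yields a = 5, b = -5, c = 3.
So f(t) = 5t² - 5t + 3.
Check: f(11) = 553. ✓

f(t) = 5t^2 - 5t + 3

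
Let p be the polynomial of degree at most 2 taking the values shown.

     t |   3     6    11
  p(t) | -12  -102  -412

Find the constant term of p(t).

6

Write p(t) = at^2 + bt + c. Substituting each data point gives a linear system:
  9a + 3b + c = -12
  36a + 6b + c = -102
  121a + 11b + c = -412
Solving the system yields a = -4, b = 6, c = 6.
So p(t) = -4t² + 6t + 6.
The constant term is 6.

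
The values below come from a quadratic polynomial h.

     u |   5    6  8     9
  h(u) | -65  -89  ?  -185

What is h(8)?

-149

The 3 known points determine the degree-2 polynomial uniquely.
Write h(u) = au^2 + bu + c. Substituting each data point gives a linear system:
  25a + 5b + c = -65
  36a + 6b + c = -89
  81a + 9b + c = -185
Solving the system yields a = -2, b = -2, c = -5.
So h(u) = -2u^2 - 2u - 5.
Then h(8) = -149.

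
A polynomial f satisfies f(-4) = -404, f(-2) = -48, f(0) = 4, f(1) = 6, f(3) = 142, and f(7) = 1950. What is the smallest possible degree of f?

Divided differences on the nodes -4, -2, 0, 1, 3, 7:
  order 0: -404  -48  4  6  142  1950
  order 1: 178  26  2  68  452
  order 2: -38  -8  22  64
  order 3: 6  6  6
  order 4: 0  0
  order 5: 0
The order-3 divided differences are all 6 (nonzero) and every higher order vanishes, so the data lies on a polynomial of degree exactly 3.

3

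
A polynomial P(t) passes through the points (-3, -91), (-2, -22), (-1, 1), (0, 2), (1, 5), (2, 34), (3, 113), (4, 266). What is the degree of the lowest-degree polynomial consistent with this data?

Forward differences of the values at t = -3, -2, -1, 0, 1, 2, 3, 4:
  P  : -91  -22  1  2  5  34  113  266
  Δ  : 69  23  1  3  29  79  153
  Δ^2: -46  -22  2  26  50  74
  Δ^3: 24  24  24  24  24
  Δ^4: 0  0  0  0
  Δ^5: 0  0  0
  Δ^6: 0  0
  Δ^7: 0
The third differences are constant (24) and nonzero, while all higher differences vanish, so the minimal degree is 3.

3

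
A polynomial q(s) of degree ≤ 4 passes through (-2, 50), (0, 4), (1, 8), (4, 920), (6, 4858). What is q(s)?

q(s) = 4s^4 - s^3 - 4s^2 + 5s + 4

Write q(s) = as^4 + bs^3 + cs^2 + ds + e. Substituting each data point gives a linear system:
  16a - 8b + 4c - 2d + e = 50
  e = 4
  a + b + c + d + e = 8
  256a + 64b + 16c + 4d + e = 920
  1296a + 216b + 36c + 6d + e = 4858
Solving the system yields a = 4, b = -1, c = -4, d = 5, e = 4.
So q(s) = 4s^4 - s^3 - 4s^2 + 5s + 4.
Check: q(0) = 4. ✓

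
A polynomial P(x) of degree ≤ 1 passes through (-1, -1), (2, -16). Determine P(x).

Using the Lagrange interpolation formula with nodes -1, 2:
  L_0(x) = (x - 2) / -3
  L_1(x) = (x + 1) / 3
Then P(x) = -1·L_0(x) - 16·L_1(x).
Expanding and collecting terms gives P(x) = -5x - 6.
Check: P(2) = -16. ✓

P(x) = -5x - 6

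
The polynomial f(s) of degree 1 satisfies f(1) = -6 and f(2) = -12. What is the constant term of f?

Write f(s) = as + b. Substituting each data point gives a linear system:
  a + b = -6
  2a + b = -12
Solving the system yields a = -6, b = 0.
So f(s) = -6s.
The constant term is 0.

0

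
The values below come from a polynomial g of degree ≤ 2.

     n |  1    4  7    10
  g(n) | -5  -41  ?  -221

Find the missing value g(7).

-113

On equispaced nodes a degree-2 polynomial has vanishing third forward difference, so
  - g(1) + 3·g(4) - 3·g(7) + g(10) = 0.
Substituting the known values and solving for g(7):
  -3·g(7) = 339
  g(7) = -113.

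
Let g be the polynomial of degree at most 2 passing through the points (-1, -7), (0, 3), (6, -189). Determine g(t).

Write g(t) = at^2 + bt + c. Substituting each data point gives a linear system:
  a - b + c = -7
  c = 3
  36a + 6b + c = -189
Solving the system yields a = -6, b = 4, c = 3.
So g(t) = -6t² + 4t + 3.
Check: g(0) = 3. ✓

g(t) = -6t^2 + 4t + 3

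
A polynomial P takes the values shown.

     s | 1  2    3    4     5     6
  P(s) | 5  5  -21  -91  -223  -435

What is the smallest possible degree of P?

Forward differences of the values at s = 1, 2, 3, 4, 5, 6:
  P  : 5  5  -21  -91  -223  -435
  Δ  : 0  -26  -70  -132  -212
  Δ^2: -26  -44  -62  -80
  Δ^3: -18  -18  -18
  Δ^4: 0  0
  Δ^5: 0
The third differences are constant (-18) and nonzero, while all higher differences vanish, so the minimal degree is 3.

3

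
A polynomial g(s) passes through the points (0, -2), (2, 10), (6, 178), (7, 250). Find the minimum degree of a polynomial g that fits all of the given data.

Divided differences on the nodes 0, 2, 6, 7:
  order 0: -2  10  178  250
  order 1: 6  42  72
  order 2: 6  6
  order 3: 0
The order-2 divided differences are all 6 (nonzero) and every higher order vanishes, so the data lies on a polynomial of degree exactly 2.

2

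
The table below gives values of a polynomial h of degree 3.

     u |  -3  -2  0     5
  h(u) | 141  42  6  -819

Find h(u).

h(u) = -6u^3 - 3u^2 + 6

Using the Lagrange interpolation formula with nodes -3, -2, 0, 5:
  L_0(u) = (u + 2)u(u - 5) / -24
  L_1(u) = (u + 3)u(u - 5) / 14
  L_2(u) = (u + 3)(u + 2)(u - 5) / -30
  L_3(u) = (u + 3)(u + 2)u / 280
Then h(u) = 141·L_0(u) + 42·L_1(u) + 6·L_2(u) - 819·L_3(u).
Expanding and collecting terms gives h(u) = -6u^3 - 3u^2 + 6.
Check: h(-3) = 141. ✓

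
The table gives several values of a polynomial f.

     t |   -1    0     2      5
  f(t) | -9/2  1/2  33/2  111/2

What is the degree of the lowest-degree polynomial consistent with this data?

2

Divided differences on the nodes -1, 0, 2, 5:
  order 0: -9/2  1/2  33/2  111/2
  order 1: 5  8  13
  order 2: 1  1
  order 3: 0
The order-2 divided differences are all 1 (nonzero) and every higher order vanishes, so the data lies on a polynomial of degree exactly 2.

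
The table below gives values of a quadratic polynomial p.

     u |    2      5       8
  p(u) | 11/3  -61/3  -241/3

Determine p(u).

p(u) = -2u^2 + 6u - 1/3

Using the Lagrange interpolation formula with nodes 2, 5, 8:
  L_0(u) = (u - 5)(u - 8) / 18
  L_1(u) = (u - 2)(u - 8) / -9
  L_2(u) = (u - 2)(u - 5) / 18
Then p(u) = 11/3·L_0(u) - 61/3·L_1(u) - 241/3·L_2(u).
Expanding and collecting terms gives p(u) = -2u² + 6u - 1/3.
Check: p(5) = -61/3. ✓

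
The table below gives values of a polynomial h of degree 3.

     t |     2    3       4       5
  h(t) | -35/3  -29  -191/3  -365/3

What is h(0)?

-5

Write h(t) = at^3 + bt^2 + ct + d. Substituting each data point gives a linear system:
  8a + 4b + 2c + d = -35/3
  27a + 9b + 3c + d = -29
  64a + 16b + 4c + d = -191/3
  125a + 25b + 5c + d = -365/3
Solving the system yields a = -1, b = 1/3, c = 0, d = -5.
So h(t) = -t^3 + (1/3)t^2 - 5.
Then h(0) = -5.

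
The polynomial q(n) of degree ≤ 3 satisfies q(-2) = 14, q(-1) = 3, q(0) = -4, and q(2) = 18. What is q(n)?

q(n) = n^3 + 5n^2 - 3n - 4

Using the Lagrange interpolation formula with nodes -2, -1, 0, 2:
  L_0(n) = (n + 1)n(n - 2) / -8
  L_1(n) = (n + 2)n(n - 2) / 3
  L_2(n) = (n + 2)(n + 1)(n - 2) / -4
  L_3(n) = (n + 2)(n + 1)n / 24
Then q(n) = 14·L_0(n) + 3·L_1(n) - 4·L_2(n) + 18·L_3(n).
Expanding and collecting terms gives q(n) = n^3 + 5n^2 - 3n - 4.
Check: q(-2) = 14. ✓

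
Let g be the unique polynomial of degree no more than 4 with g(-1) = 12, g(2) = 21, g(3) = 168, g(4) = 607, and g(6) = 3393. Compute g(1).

-2

Using the Lagrange interpolation formula with nodes -1, 2, 3, 4, 6:
  L_0(u) = (u - 2)(u - 3)(u - 4)(u - 6) / 420
  L_1(u) = (u + 1)(u - 3)(u - 4)(u - 6) / -24
  L_2(u) = (u + 1)(u - 2)(u - 4)(u - 6) / 12
  L_3(u) = (u + 1)(u - 2)(u - 3)(u - 6) / -20
  L_4(u) = (u + 1)(u - 2)(u - 3)(u - 4) / 168
Then g(u) = 12·L_0(u) + 21·L_1(u) + 168·L_2(u) + 607·L_3(u) + 3393·L_4(u).
Expanding and collecting terms gives g(u) = 3u^4 - 2u^3 - u^2 - 5u + 3.
Evaluating at u = 1: g(1) = -2.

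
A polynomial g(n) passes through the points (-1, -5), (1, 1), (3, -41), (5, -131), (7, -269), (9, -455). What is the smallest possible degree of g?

2

Forward differences of the values at n = -1, 1, 3, 5, 7, 9:
  g  : -5  1  -41  -131  -269  -455
  Δ  : 6  -42  -90  -138  -186
  Δ^2: -48  -48  -48  -48
  Δ^3: 0  0  0
  Δ^4: 0  0
  Δ^5: 0
The second differences are constant (-48) and nonzero, while all higher differences vanish, so the minimal degree is 2.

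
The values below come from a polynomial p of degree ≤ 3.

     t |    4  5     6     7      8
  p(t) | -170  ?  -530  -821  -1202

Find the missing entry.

-317

On equispaced nodes a degree-3 polynomial has vanishing fourth forward difference, so
  p(4) - 4·p(5) + 6·p(6) - 4·p(7) + p(8) = 0.
Substituting the known values and solving for p(5):
  -4·p(5) = 1268
  p(5) = -317.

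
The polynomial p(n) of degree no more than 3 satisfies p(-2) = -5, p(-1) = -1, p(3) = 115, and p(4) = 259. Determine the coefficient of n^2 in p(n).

Write p(n) = an^3 + bn^2 + cn + d. Substituting each data point gives a linear system:
  -8a + 4b - 2c + d = -5
  -a + b - c + d = -1
  27a + 9b + 3c + d = 115
  64a + 16b + 4c + d = 259
Solving the system yields a = 3, b = 5, c = -2, d = -5.
So p(n) = 3n³ + 5n² - 2n - 5.
The coefficient of n^2 is 5.

5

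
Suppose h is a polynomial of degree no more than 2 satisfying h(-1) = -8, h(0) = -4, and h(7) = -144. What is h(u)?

h(u) = -3u^2 + u - 4

Write h(u) = au^2 + bu + c. Substituting each data point gives a linear system:
  a - b + c = -8
  c = -4
  49a + 7b + c = -144
Solving the system yields a = -3, b = 1, c = -4.
So h(u) = -3u^2 + u - 4.
Check: h(-1) = -8. ✓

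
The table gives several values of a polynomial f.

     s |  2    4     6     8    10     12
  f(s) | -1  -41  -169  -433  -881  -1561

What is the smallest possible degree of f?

Forward differences of the values at s = 2, 4, 6, 8, 10, 12:
  f  : -1  -41  -169  -433  -881  -1561
  Δ  : -40  -128  -264  -448  -680
  Δ^2: -88  -136  -184  -232
  Δ^3: -48  -48  -48
  Δ^4: 0  0
  Δ^5: 0
The third differences are constant (-48) and nonzero, while all higher differences vanish, so the minimal degree is 3.

3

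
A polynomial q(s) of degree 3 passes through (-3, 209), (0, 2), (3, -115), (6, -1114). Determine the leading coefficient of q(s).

-6

Write q(s) = as^3 + bs^2 + cs + d. Substituting each data point gives a linear system:
  -27a + 9b - 3c + d = 209
  d = 2
  27a + 9b + 3c + d = -115
  216a + 36b + 6c + d = -1114
Solving the system yields a = -6, b = 5, c = 0, d = 2.
So q(s) = -6s^3 + 5s^2 + 2.
The leading coefficient is -6.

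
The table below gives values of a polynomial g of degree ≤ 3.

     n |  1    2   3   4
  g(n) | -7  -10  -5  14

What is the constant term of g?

Write g(n) = an^3 + bn^2 + cn + d. Substituting each data point gives a linear system:
  a + b + c + d = -7
  8a + 4b + 2c + d = -10
  27a + 9b + 3c + d = -5
  64a + 16b + 4c + d = 14
Solving the system yields a = 1, b = -2, c = -4, d = -2.
So g(n) = n³ - 2n² - 4n - 2.
The constant term is -2.

-2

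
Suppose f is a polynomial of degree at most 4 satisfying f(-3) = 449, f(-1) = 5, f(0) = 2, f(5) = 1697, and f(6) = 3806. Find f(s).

Using the Lagrange interpolation formula with nodes -3, -1, 0, 5, 6:
  L_0(s) = (s + 1)s(s - 5)(s - 6) / 432
  L_1(s) = (s + 3)s(s - 5)(s - 6) / -84
  L_2(s) = (s + 3)(s + 1)(s - 5)(s - 6) / 90
  L_3(s) = (s + 3)(s + 1)s(s - 6) / -240
  L_4(s) = (s + 3)(s + 1)s(s - 5) / 378
Then f(s) = 449·L_0(s) + 5·L_1(s) + 2·L_2(s) + 1697·L_3(s) + 3806·L_4(s).
Expanding and collecting terms gives f(s) = 4s^4 - 6s^3 - 3s^2 + 4s + 2.
Check: f(-1) = 5. ✓

f(s) = 4s^4 - 6s^3 - 3s^2 + 4s + 2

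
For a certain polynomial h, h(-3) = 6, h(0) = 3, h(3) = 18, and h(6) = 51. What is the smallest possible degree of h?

Forward differences of the values at u = -3, 0, 3, 6:
  h  : 6  3  18  51
  Δ  : -3  15  33
  Δ^2: 18  18
  Δ^3: 0
The second differences are constant (18) and nonzero, while all higher differences vanish, so the minimal degree is 2.

2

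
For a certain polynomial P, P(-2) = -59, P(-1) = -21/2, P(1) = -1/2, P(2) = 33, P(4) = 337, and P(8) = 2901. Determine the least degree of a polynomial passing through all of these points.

3

Divided differences on the nodes -2, -1, 1, 2, 4, 8:
  order 0: -59  -21/2  -1/2  33  337  2901
  order 1: 97/2  5  67/2  152  641
  order 2: -29/2  19/2  79/2  163/2
  order 3: 6  6  6
  order 4: 0  0
  order 5: 0
The order-3 divided differences are all 6 (nonzero) and every higher order vanishes, so the data lies on a polynomial of degree exactly 3.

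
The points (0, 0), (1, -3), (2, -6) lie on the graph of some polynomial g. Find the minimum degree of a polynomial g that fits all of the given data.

1

Forward differences of the values at u = 0, 1, 2:
  g  : 0  -3  -6
  Δ  : -3  -3
  Δ^2: 0
The first differences are constant (-3) and nonzero, while all higher differences vanish, so the minimal degree is 1.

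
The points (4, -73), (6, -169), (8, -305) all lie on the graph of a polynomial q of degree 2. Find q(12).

Write q(u) = au^2 + bu + c. Substituting each data point gives a linear system:
  16a + 4b + c = -73
  36a + 6b + c = -169
  64a + 8b + c = -305
Solving the system yields a = -5, b = 2, c = -1.
So q(u) = -5u^2 + 2u - 1.
Then q(12) = -697.

-697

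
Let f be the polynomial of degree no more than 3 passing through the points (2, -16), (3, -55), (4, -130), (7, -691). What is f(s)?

Using the Lagrange interpolation formula with nodes 2, 3, 4, 7:
  L_0(s) = (s - 3)(s - 4)(s - 7) / -10
  L_1(s) = (s - 2)(s - 4)(s - 7) / 4
  L_2(s) = (s - 2)(s - 3)(s - 7) / -6
  L_3(s) = (s - 2)(s - 3)(s - 4) / 60
Then f(s) = -16·L_0(s) - 55·L_1(s) - 130·L_2(s) - 691·L_3(s).
Expanding and collecting terms gives f(s) = -2s^3 - s + 2.
Check: f(3) = -55. ✓

f(s) = -2s^3 - s + 2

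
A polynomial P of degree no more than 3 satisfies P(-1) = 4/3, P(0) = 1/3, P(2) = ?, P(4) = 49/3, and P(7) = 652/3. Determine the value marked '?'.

-23/3

The 4 known points determine the degree-3 polynomial uniquely.
Write P(x) = ax^3 + bx^2 + cx + d. Substituting each data point gives a linear system:
  -a + b - c + d = 4/3
  d = 1/3
  64a + 16b + 4c + d = 49/3
  343a + 49b + 7c + d = 652/3
Solving the system yields a = 1, b = -2, c = -4, d = 1/3.
So P(x) = x³ - 2x² - 4x + 1/3.
Then P(2) = -23/3.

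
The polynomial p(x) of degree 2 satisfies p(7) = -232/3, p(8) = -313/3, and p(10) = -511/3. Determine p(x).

p(x) = -2x^2 + 3x - 1/3

Write p(x) = ax^2 + bx + c. Substituting each data point gives a linear system:
  49a + 7b + c = -232/3
  64a + 8b + c = -313/3
  100a + 10b + c = -511/3
Solving the system yields a = -2, b = 3, c = -1/3.
So p(x) = -2x^2 + 3x - 1/3.
Check: p(8) = -313/3. ✓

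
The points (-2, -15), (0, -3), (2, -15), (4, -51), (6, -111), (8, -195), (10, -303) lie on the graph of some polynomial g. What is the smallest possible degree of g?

Forward differences of the values at u = -2, 0, 2, 4, 6, 8, 10:
  g  : -15  -3  -15  -51  -111  -195  -303
  Δ  : 12  -12  -36  -60  -84  -108
  Δ^2: -24  -24  -24  -24  -24
  Δ^3: 0  0  0  0
  Δ^4: 0  0  0
  Δ^5: 0  0
  Δ^6: 0
The second differences are constant (-24) and nonzero, while all higher differences vanish, so the minimal degree is 2.

2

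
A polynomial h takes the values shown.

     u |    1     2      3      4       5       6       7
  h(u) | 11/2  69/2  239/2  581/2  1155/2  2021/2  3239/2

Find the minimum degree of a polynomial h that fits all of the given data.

Forward differences of the values at u = 1, 2, 3, 4, 5, 6, 7:
  h  : 11/2  69/2  239/2  581/2  1155/2  2021/2  3239/2
  Δ  : 29  85  171  287  433  609
  Δ^2: 56  86  116  146  176
  Δ^3: 30  30  30  30
  Δ^4: 0  0  0
  Δ^5: 0  0
  Δ^6: 0
The third differences are constant (30) and nonzero, while all higher differences vanish, so the minimal degree is 3.

3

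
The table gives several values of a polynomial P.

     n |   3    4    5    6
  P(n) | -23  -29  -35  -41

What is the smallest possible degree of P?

Forward differences of the values at n = 3, 4, 5, 6:
  P  : -23  -29  -35  -41
  Δ  : -6  -6  -6
  Δ^2: 0  0
  Δ^3: 0
The first differences are constant (-6) and nonzero, while all higher differences vanish, so the minimal degree is 1.

1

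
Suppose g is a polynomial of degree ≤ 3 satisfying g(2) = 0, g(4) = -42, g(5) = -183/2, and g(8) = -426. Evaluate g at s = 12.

-1530

Using the Lagrange interpolation formula with nodes 2, 4, 5, 8:
  L_0(s) = (s - 4)(s - 5)(s - 8) / -36
  L_1(s) = (s - 2)(s - 5)(s - 8) / 8
  L_2(s) = (s - 2)(s - 4)(s - 8) / -9
  L_3(s) = (s - 2)(s - 4)(s - 5) / 72
Then g(s) = 0·L_0(s) - 42·L_1(s) - 183/2·L_2(s) - 426·L_3(s).
Expanding and collecting terms gives g(s) = -s^3 + (3/2)s^2 - 2s + 6.
Evaluating at s = 12: g(12) = -1530.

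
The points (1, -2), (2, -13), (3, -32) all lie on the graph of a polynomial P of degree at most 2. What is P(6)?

-137

Write P(n) = an^2 + bn + c. Substituting each data point gives a linear system:
  a + b + c = -2
  4a + 2b + c = -13
  9a + 3b + c = -32
Solving the system yields a = -4, b = 1, c = 1.
So P(n) = -4n^2 + n + 1.
Then P(6) = -137.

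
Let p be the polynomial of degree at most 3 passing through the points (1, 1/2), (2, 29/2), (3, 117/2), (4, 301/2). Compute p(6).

1101/2

Forward differences of the values at x = 1, 2, 3, 4:
  p  : 1/2  29/2  117/2  301/2
  Δ  : 14  44  92
  Δ^2: 30  48
  Δ^3: 18
The third differences are constant, confirming degree 3.
Interpolating (Newton forward form) and evaluating at x = 6 gives p(6) = 1101/2.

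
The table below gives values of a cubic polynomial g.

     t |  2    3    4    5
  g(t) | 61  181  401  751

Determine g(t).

Using the Lagrange interpolation formula with nodes 2, 3, 4, 5:
  L_0(t) = (t - 3)(t - 4)(t - 5) / -6
  L_1(t) = (t - 2)(t - 4)(t - 5) / 2
  L_2(t) = (t - 2)(t - 3)(t - 5) / -2
  L_3(t) = (t - 2)(t - 3)(t - 4) / 6
Then g(t) = 61·L_0(t) + 181·L_1(t) + 401·L_2(t) + 751·L_3(t).
Expanding and collecting terms gives g(t) = 5t^3 + 5t^2 + 1.
Check: g(5) = 751. ✓

g(t) = 5t^3 + 5t^2 + 1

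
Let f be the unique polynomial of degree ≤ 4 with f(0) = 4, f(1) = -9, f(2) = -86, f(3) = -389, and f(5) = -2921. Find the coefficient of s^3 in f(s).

3

Write f(s) = as^4 + bs^3 + cs^2 + ds + e. Substituting each data point gives a linear system:
  e = 4
  a + b + c + d + e = -9
  16a + 8b + 4c + 2d + e = -86
  81a + 27b + 9c + 3d + e = -389
  625a + 125b + 25c + 5d + e = -2921
Solving the system yields a = -5, b = 3, c = -6, d = -5, e = 4.
So f(s) = -5s⁴ + 3s³ - 6s² - 5s + 4.
The coefficient of s^3 is 3.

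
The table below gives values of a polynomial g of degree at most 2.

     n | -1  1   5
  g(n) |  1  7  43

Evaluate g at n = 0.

3

Write g(n) = an^2 + bn + c. Substituting each data point gives a linear system:
  a - b + c = 1
  a + b + c = 7
  25a + 5b + c = 43
Solving the system yields a = 1, b = 3, c = 3.
So g(n) = n^2 + 3n + 3.
Then g(0) = 3.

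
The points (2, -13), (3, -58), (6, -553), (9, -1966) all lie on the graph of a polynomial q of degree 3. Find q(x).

Using the Lagrange interpolation formula with nodes 2, 3, 6, 9:
  L_0(x) = (x - 3)(x - 6)(x - 9) / -28
  L_1(x) = (x - 2)(x - 6)(x - 9) / 18
  L_2(x) = (x - 2)(x - 3)(x - 9) / -36
  L_3(x) = (x - 2)(x - 3)(x - 6) / 126
Then q(x) = -13·L_0(x) - 58·L_1(x) - 553·L_2(x) - 1966·L_3(x).
Expanding and collecting terms gives q(x) = -3x^3 + 3x^2 - 3x + 5.
Check: q(9) = -1966. ✓

q(x) = -3x^3 + 3x^2 - 3x + 5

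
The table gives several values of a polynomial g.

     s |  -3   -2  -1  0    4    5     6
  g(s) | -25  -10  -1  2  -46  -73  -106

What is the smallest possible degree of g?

2

Divided differences on the nodes -3, -2, -1, 0, 4, 5, 6:
  order 0: -25  -10  -1  2  -46  -73  -106
  order 1: 15  9  3  -12  -27  -33
  order 2: -3  -3  -3  -3  -3
  order 3: 0  0  0  0
  order 4: 0  0  0
  order 5: 0  0
  order 6: 0
The order-2 divided differences are all -3 (nonzero) and every higher order vanishes, so the data lies on a polynomial of degree exactly 2.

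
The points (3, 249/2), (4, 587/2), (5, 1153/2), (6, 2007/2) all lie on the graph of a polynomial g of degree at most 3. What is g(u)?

Write g(u) = au^3 + bu^2 + cu + d. Substituting each data point gives a linear system:
  27a + 9b + 3c + d = 249/2
  64a + 16b + 4c + d = 587/2
  125a + 25b + 5c + d = 1153/2
  216a + 36b + 6c + d = 2007/2
Solving the system yields a = 5, b = -3, c = 5, d = 3/2.
So g(u) = 5u^3 - 3u^2 + 5u + 3/2.
Check: g(4) = 587/2. ✓

g(u) = 5u^3 - 3u^2 + 5u + 3/2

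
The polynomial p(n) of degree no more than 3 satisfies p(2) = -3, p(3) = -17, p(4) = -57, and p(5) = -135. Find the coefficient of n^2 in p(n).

Write p(n) = an^3 + bn^2 + cn + d. Substituting each data point gives a linear system:
  8a + 4b + 2c + d = -3
  27a + 9b + 3c + d = -17
  64a + 16b + 4c + d = -57
  125a + 25b + 5c + d = -135
Solving the system yields a = -2, b = 5, c = -1, d = -5.
So p(n) = -2n³ + 5n² - n - 5.
The coefficient of n^2 is 5.

5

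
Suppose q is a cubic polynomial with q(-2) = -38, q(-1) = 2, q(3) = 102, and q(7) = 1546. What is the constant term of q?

6

Write q(s) = as^3 + bs^2 + cs + d. Substituting each data point gives a linear system:
  -8a + 4b - 2c + d = -38
  -a + b - c + d = 2
  27a + 9b + 3c + d = 102
  343a + 49b + 7c + d = 1546
Solving the system yields a = 5, b = -3, c = -4, d = 6.
So q(s) = 5s^3 - 3s^2 - 4s + 6.
The constant term is 6.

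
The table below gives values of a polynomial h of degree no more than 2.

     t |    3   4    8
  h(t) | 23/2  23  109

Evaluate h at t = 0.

1

Write h(t) = at^2 + bt + c. Substituting each data point gives a linear system:
  9a + 3b + c = 23/2
  16a + 4b + c = 23
  64a + 8b + c = 109
Solving the system yields a = 2, b = -5/2, c = 1.
So h(t) = 2t^2 - (5/2)t + 1.
Then h(0) = 1.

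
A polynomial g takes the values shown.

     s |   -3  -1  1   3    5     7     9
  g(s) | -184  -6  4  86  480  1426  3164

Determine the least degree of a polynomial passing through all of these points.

3

Forward differences of the values at s = -3, -1, 1, 3, 5, 7, 9:
  g  : -184  -6  4  86  480  1426  3164
  Δ  : 178  10  82  394  946  1738
  Δ^2: -168  72  312  552  792
  Δ^3: 240  240  240  240
  Δ^4: 0  0  0
  Δ^5: 0  0
  Δ^6: 0
The third differences are constant (240) and nonzero, while all higher differences vanish, so the minimal degree is 3.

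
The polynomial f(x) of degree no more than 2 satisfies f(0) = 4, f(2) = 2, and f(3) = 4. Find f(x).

f(x) = x^2 - 3x + 4

Write f(x) = ax^2 + bx + c. Substituting each data point gives a linear system:
  c = 4
  4a + 2b + c = 2
  9a + 3b + c = 4
Solving the system yields a = 1, b = -3, c = 4.
So f(x) = x² - 3x + 4.
Check: f(0) = 4. ✓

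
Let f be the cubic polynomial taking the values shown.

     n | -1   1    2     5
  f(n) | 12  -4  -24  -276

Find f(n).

Write f(n) = an^3 + bn^2 + cn + d. Substituting each data point gives a linear system:
  -a + b - c + d = 12
  a + b + c + d = -4
  8a + 4b + 2c + d = -24
  125a + 25b + 5c + d = -276
Solving the system yields a = -2, b = 0, c = -6, d = 4.
So f(n) = -2n^3 - 6n + 4.
Check: f(5) = -276. ✓

f(n) = -2n^3 - 6n + 4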